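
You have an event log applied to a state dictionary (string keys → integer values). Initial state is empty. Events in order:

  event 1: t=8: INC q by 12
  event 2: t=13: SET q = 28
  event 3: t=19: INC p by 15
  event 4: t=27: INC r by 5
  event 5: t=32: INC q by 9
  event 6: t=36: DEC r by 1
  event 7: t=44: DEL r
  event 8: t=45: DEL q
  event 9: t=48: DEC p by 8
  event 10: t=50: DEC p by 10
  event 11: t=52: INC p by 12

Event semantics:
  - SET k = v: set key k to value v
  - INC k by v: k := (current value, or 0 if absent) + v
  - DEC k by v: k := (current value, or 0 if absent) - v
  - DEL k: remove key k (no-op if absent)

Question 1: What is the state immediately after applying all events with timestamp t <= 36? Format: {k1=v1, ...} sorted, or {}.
Answer: {p=15, q=37, r=4}

Derivation:
Apply events with t <= 36 (6 events):
  after event 1 (t=8: INC q by 12): {q=12}
  after event 2 (t=13: SET q = 28): {q=28}
  after event 3 (t=19: INC p by 15): {p=15, q=28}
  after event 4 (t=27: INC r by 5): {p=15, q=28, r=5}
  after event 5 (t=32: INC q by 9): {p=15, q=37, r=5}
  after event 6 (t=36: DEC r by 1): {p=15, q=37, r=4}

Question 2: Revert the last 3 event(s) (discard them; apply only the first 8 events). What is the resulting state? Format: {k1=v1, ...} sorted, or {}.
Answer: {p=15}

Derivation:
Keep first 8 events (discard last 3):
  after event 1 (t=8: INC q by 12): {q=12}
  after event 2 (t=13: SET q = 28): {q=28}
  after event 3 (t=19: INC p by 15): {p=15, q=28}
  after event 4 (t=27: INC r by 5): {p=15, q=28, r=5}
  after event 5 (t=32: INC q by 9): {p=15, q=37, r=5}
  after event 6 (t=36: DEC r by 1): {p=15, q=37, r=4}
  after event 7 (t=44: DEL r): {p=15, q=37}
  after event 8 (t=45: DEL q): {p=15}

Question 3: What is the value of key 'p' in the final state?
Answer: 9

Derivation:
Track key 'p' through all 11 events:
  event 1 (t=8: INC q by 12): p unchanged
  event 2 (t=13: SET q = 28): p unchanged
  event 3 (t=19: INC p by 15): p (absent) -> 15
  event 4 (t=27: INC r by 5): p unchanged
  event 5 (t=32: INC q by 9): p unchanged
  event 6 (t=36: DEC r by 1): p unchanged
  event 7 (t=44: DEL r): p unchanged
  event 8 (t=45: DEL q): p unchanged
  event 9 (t=48: DEC p by 8): p 15 -> 7
  event 10 (t=50: DEC p by 10): p 7 -> -3
  event 11 (t=52: INC p by 12): p -3 -> 9
Final: p = 9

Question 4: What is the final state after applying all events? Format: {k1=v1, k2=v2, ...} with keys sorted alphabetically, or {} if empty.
  after event 1 (t=8: INC q by 12): {q=12}
  after event 2 (t=13: SET q = 28): {q=28}
  after event 3 (t=19: INC p by 15): {p=15, q=28}
  after event 4 (t=27: INC r by 5): {p=15, q=28, r=5}
  after event 5 (t=32: INC q by 9): {p=15, q=37, r=5}
  after event 6 (t=36: DEC r by 1): {p=15, q=37, r=4}
  after event 7 (t=44: DEL r): {p=15, q=37}
  after event 8 (t=45: DEL q): {p=15}
  after event 9 (t=48: DEC p by 8): {p=7}
  after event 10 (t=50: DEC p by 10): {p=-3}
  after event 11 (t=52: INC p by 12): {p=9}

Answer: {p=9}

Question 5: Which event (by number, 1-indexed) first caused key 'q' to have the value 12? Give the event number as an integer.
Looking for first event where q becomes 12:
  event 1: q (absent) -> 12  <-- first match

Answer: 1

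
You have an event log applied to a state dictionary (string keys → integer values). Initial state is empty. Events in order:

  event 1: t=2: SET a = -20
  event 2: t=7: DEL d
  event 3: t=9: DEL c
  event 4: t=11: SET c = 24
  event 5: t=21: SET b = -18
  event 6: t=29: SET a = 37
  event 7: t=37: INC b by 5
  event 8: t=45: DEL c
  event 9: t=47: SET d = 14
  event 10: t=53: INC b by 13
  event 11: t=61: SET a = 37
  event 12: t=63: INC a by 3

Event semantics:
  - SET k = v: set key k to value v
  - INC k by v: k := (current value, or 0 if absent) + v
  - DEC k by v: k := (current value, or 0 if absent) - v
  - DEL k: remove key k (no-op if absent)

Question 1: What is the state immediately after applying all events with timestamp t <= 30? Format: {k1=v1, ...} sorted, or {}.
Apply events with t <= 30 (6 events):
  after event 1 (t=2: SET a = -20): {a=-20}
  after event 2 (t=7: DEL d): {a=-20}
  after event 3 (t=9: DEL c): {a=-20}
  after event 4 (t=11: SET c = 24): {a=-20, c=24}
  after event 5 (t=21: SET b = -18): {a=-20, b=-18, c=24}
  after event 6 (t=29: SET a = 37): {a=37, b=-18, c=24}

Answer: {a=37, b=-18, c=24}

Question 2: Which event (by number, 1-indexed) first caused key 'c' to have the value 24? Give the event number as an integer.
Answer: 4

Derivation:
Looking for first event where c becomes 24:
  event 4: c (absent) -> 24  <-- first match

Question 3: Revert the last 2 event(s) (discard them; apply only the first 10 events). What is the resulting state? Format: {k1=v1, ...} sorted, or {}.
Keep first 10 events (discard last 2):
  after event 1 (t=2: SET a = -20): {a=-20}
  after event 2 (t=7: DEL d): {a=-20}
  after event 3 (t=9: DEL c): {a=-20}
  after event 4 (t=11: SET c = 24): {a=-20, c=24}
  after event 5 (t=21: SET b = -18): {a=-20, b=-18, c=24}
  after event 6 (t=29: SET a = 37): {a=37, b=-18, c=24}
  after event 7 (t=37: INC b by 5): {a=37, b=-13, c=24}
  after event 8 (t=45: DEL c): {a=37, b=-13}
  after event 9 (t=47: SET d = 14): {a=37, b=-13, d=14}
  after event 10 (t=53: INC b by 13): {a=37, b=0, d=14}

Answer: {a=37, b=0, d=14}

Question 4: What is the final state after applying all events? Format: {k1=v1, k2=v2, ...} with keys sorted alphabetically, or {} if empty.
Answer: {a=40, b=0, d=14}

Derivation:
  after event 1 (t=2: SET a = -20): {a=-20}
  after event 2 (t=7: DEL d): {a=-20}
  after event 3 (t=9: DEL c): {a=-20}
  after event 4 (t=11: SET c = 24): {a=-20, c=24}
  after event 5 (t=21: SET b = -18): {a=-20, b=-18, c=24}
  after event 6 (t=29: SET a = 37): {a=37, b=-18, c=24}
  after event 7 (t=37: INC b by 5): {a=37, b=-13, c=24}
  after event 8 (t=45: DEL c): {a=37, b=-13}
  after event 9 (t=47: SET d = 14): {a=37, b=-13, d=14}
  after event 10 (t=53: INC b by 13): {a=37, b=0, d=14}
  after event 11 (t=61: SET a = 37): {a=37, b=0, d=14}
  after event 12 (t=63: INC a by 3): {a=40, b=0, d=14}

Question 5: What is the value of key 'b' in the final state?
Answer: 0

Derivation:
Track key 'b' through all 12 events:
  event 1 (t=2: SET a = -20): b unchanged
  event 2 (t=7: DEL d): b unchanged
  event 3 (t=9: DEL c): b unchanged
  event 4 (t=11: SET c = 24): b unchanged
  event 5 (t=21: SET b = -18): b (absent) -> -18
  event 6 (t=29: SET a = 37): b unchanged
  event 7 (t=37: INC b by 5): b -18 -> -13
  event 8 (t=45: DEL c): b unchanged
  event 9 (t=47: SET d = 14): b unchanged
  event 10 (t=53: INC b by 13): b -13 -> 0
  event 11 (t=61: SET a = 37): b unchanged
  event 12 (t=63: INC a by 3): b unchanged
Final: b = 0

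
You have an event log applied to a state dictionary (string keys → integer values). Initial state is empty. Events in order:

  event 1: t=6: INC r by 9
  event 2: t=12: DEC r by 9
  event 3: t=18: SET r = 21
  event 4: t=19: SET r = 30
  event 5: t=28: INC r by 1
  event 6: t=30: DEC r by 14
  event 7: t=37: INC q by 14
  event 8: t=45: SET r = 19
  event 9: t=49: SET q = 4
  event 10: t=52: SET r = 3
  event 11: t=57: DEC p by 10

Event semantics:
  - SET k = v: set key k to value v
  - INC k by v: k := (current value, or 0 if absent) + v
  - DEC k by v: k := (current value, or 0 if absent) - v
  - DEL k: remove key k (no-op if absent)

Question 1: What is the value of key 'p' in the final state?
Track key 'p' through all 11 events:
  event 1 (t=6: INC r by 9): p unchanged
  event 2 (t=12: DEC r by 9): p unchanged
  event 3 (t=18: SET r = 21): p unchanged
  event 4 (t=19: SET r = 30): p unchanged
  event 5 (t=28: INC r by 1): p unchanged
  event 6 (t=30: DEC r by 14): p unchanged
  event 7 (t=37: INC q by 14): p unchanged
  event 8 (t=45: SET r = 19): p unchanged
  event 9 (t=49: SET q = 4): p unchanged
  event 10 (t=52: SET r = 3): p unchanged
  event 11 (t=57: DEC p by 10): p (absent) -> -10
Final: p = -10

Answer: -10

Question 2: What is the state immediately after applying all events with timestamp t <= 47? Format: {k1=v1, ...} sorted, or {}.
Answer: {q=14, r=19}

Derivation:
Apply events with t <= 47 (8 events):
  after event 1 (t=6: INC r by 9): {r=9}
  after event 2 (t=12: DEC r by 9): {r=0}
  after event 3 (t=18: SET r = 21): {r=21}
  after event 4 (t=19: SET r = 30): {r=30}
  after event 5 (t=28: INC r by 1): {r=31}
  after event 6 (t=30: DEC r by 14): {r=17}
  after event 7 (t=37: INC q by 14): {q=14, r=17}
  after event 8 (t=45: SET r = 19): {q=14, r=19}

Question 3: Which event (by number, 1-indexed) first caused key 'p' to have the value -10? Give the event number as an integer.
Answer: 11

Derivation:
Looking for first event where p becomes -10:
  event 11: p (absent) -> -10  <-- first match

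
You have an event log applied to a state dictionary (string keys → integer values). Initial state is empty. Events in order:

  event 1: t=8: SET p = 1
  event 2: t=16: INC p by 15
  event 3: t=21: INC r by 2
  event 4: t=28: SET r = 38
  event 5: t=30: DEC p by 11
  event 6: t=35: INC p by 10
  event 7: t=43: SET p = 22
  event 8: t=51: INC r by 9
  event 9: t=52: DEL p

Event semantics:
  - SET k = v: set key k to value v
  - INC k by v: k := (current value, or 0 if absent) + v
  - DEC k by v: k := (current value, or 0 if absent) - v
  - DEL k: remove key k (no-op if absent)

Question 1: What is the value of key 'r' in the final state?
Track key 'r' through all 9 events:
  event 1 (t=8: SET p = 1): r unchanged
  event 2 (t=16: INC p by 15): r unchanged
  event 3 (t=21: INC r by 2): r (absent) -> 2
  event 4 (t=28: SET r = 38): r 2 -> 38
  event 5 (t=30: DEC p by 11): r unchanged
  event 6 (t=35: INC p by 10): r unchanged
  event 7 (t=43: SET p = 22): r unchanged
  event 8 (t=51: INC r by 9): r 38 -> 47
  event 9 (t=52: DEL p): r unchanged
Final: r = 47

Answer: 47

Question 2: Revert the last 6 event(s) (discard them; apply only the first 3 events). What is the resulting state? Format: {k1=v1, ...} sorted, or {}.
Answer: {p=16, r=2}

Derivation:
Keep first 3 events (discard last 6):
  after event 1 (t=8: SET p = 1): {p=1}
  after event 2 (t=16: INC p by 15): {p=16}
  after event 3 (t=21: INC r by 2): {p=16, r=2}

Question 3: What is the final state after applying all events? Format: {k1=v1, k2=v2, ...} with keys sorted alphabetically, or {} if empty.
Answer: {r=47}

Derivation:
  after event 1 (t=8: SET p = 1): {p=1}
  after event 2 (t=16: INC p by 15): {p=16}
  after event 3 (t=21: INC r by 2): {p=16, r=2}
  after event 4 (t=28: SET r = 38): {p=16, r=38}
  after event 5 (t=30: DEC p by 11): {p=5, r=38}
  after event 6 (t=35: INC p by 10): {p=15, r=38}
  after event 7 (t=43: SET p = 22): {p=22, r=38}
  after event 8 (t=51: INC r by 9): {p=22, r=47}
  after event 9 (t=52: DEL p): {r=47}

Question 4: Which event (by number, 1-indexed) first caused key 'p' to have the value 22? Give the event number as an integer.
Answer: 7

Derivation:
Looking for first event where p becomes 22:
  event 1: p = 1
  event 2: p = 16
  event 3: p = 16
  event 4: p = 16
  event 5: p = 5
  event 6: p = 15
  event 7: p 15 -> 22  <-- first match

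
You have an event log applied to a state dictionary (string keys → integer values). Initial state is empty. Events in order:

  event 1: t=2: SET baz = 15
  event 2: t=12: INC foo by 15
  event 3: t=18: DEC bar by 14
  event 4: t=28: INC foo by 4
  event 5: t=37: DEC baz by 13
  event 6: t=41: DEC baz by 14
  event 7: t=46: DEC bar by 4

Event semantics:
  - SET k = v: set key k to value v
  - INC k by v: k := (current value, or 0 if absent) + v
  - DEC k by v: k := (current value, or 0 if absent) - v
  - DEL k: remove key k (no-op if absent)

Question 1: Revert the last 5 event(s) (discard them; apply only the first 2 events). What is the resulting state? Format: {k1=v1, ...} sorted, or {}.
Keep first 2 events (discard last 5):
  after event 1 (t=2: SET baz = 15): {baz=15}
  after event 2 (t=12: INC foo by 15): {baz=15, foo=15}

Answer: {baz=15, foo=15}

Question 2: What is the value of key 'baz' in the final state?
Answer: -12

Derivation:
Track key 'baz' through all 7 events:
  event 1 (t=2: SET baz = 15): baz (absent) -> 15
  event 2 (t=12: INC foo by 15): baz unchanged
  event 3 (t=18: DEC bar by 14): baz unchanged
  event 4 (t=28: INC foo by 4): baz unchanged
  event 5 (t=37: DEC baz by 13): baz 15 -> 2
  event 6 (t=41: DEC baz by 14): baz 2 -> -12
  event 7 (t=46: DEC bar by 4): baz unchanged
Final: baz = -12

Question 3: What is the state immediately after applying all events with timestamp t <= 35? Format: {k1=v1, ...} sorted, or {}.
Answer: {bar=-14, baz=15, foo=19}

Derivation:
Apply events with t <= 35 (4 events):
  after event 1 (t=2: SET baz = 15): {baz=15}
  after event 2 (t=12: INC foo by 15): {baz=15, foo=15}
  after event 3 (t=18: DEC bar by 14): {bar=-14, baz=15, foo=15}
  after event 4 (t=28: INC foo by 4): {bar=-14, baz=15, foo=19}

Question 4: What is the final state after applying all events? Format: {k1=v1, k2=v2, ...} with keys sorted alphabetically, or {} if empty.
Answer: {bar=-18, baz=-12, foo=19}

Derivation:
  after event 1 (t=2: SET baz = 15): {baz=15}
  after event 2 (t=12: INC foo by 15): {baz=15, foo=15}
  after event 3 (t=18: DEC bar by 14): {bar=-14, baz=15, foo=15}
  after event 4 (t=28: INC foo by 4): {bar=-14, baz=15, foo=19}
  after event 5 (t=37: DEC baz by 13): {bar=-14, baz=2, foo=19}
  after event 6 (t=41: DEC baz by 14): {bar=-14, baz=-12, foo=19}
  after event 7 (t=46: DEC bar by 4): {bar=-18, baz=-12, foo=19}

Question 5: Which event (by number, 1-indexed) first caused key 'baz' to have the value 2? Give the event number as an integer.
Answer: 5

Derivation:
Looking for first event where baz becomes 2:
  event 1: baz = 15
  event 2: baz = 15
  event 3: baz = 15
  event 4: baz = 15
  event 5: baz 15 -> 2  <-- first match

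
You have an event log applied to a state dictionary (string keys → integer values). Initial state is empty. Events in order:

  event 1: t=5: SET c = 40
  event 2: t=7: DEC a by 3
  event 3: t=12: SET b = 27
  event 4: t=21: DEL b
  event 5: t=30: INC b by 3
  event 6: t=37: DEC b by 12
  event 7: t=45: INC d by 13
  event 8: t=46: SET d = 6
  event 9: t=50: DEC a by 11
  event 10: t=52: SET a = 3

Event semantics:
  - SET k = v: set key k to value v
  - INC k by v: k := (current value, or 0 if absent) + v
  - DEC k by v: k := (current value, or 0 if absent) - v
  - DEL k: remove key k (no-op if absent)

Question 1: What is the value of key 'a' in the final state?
Answer: 3

Derivation:
Track key 'a' through all 10 events:
  event 1 (t=5: SET c = 40): a unchanged
  event 2 (t=7: DEC a by 3): a (absent) -> -3
  event 3 (t=12: SET b = 27): a unchanged
  event 4 (t=21: DEL b): a unchanged
  event 5 (t=30: INC b by 3): a unchanged
  event 6 (t=37: DEC b by 12): a unchanged
  event 7 (t=45: INC d by 13): a unchanged
  event 8 (t=46: SET d = 6): a unchanged
  event 9 (t=50: DEC a by 11): a -3 -> -14
  event 10 (t=52: SET a = 3): a -14 -> 3
Final: a = 3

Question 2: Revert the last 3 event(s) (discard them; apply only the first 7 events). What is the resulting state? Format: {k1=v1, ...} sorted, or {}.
Keep first 7 events (discard last 3):
  after event 1 (t=5: SET c = 40): {c=40}
  after event 2 (t=7: DEC a by 3): {a=-3, c=40}
  after event 3 (t=12: SET b = 27): {a=-3, b=27, c=40}
  after event 4 (t=21: DEL b): {a=-3, c=40}
  after event 5 (t=30: INC b by 3): {a=-3, b=3, c=40}
  after event 6 (t=37: DEC b by 12): {a=-3, b=-9, c=40}
  after event 7 (t=45: INC d by 13): {a=-3, b=-9, c=40, d=13}

Answer: {a=-3, b=-9, c=40, d=13}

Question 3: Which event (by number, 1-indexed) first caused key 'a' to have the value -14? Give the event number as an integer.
Looking for first event where a becomes -14:
  event 2: a = -3
  event 3: a = -3
  event 4: a = -3
  event 5: a = -3
  event 6: a = -3
  event 7: a = -3
  event 8: a = -3
  event 9: a -3 -> -14  <-- first match

Answer: 9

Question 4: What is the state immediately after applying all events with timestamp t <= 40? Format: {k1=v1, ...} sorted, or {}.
Answer: {a=-3, b=-9, c=40}

Derivation:
Apply events with t <= 40 (6 events):
  after event 1 (t=5: SET c = 40): {c=40}
  after event 2 (t=7: DEC a by 3): {a=-3, c=40}
  after event 3 (t=12: SET b = 27): {a=-3, b=27, c=40}
  after event 4 (t=21: DEL b): {a=-3, c=40}
  after event 5 (t=30: INC b by 3): {a=-3, b=3, c=40}
  after event 6 (t=37: DEC b by 12): {a=-3, b=-9, c=40}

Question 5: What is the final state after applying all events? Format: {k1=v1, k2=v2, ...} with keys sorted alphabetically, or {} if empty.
Answer: {a=3, b=-9, c=40, d=6}

Derivation:
  after event 1 (t=5: SET c = 40): {c=40}
  after event 2 (t=7: DEC a by 3): {a=-3, c=40}
  after event 3 (t=12: SET b = 27): {a=-3, b=27, c=40}
  after event 4 (t=21: DEL b): {a=-3, c=40}
  after event 5 (t=30: INC b by 3): {a=-3, b=3, c=40}
  after event 6 (t=37: DEC b by 12): {a=-3, b=-9, c=40}
  after event 7 (t=45: INC d by 13): {a=-3, b=-9, c=40, d=13}
  after event 8 (t=46: SET d = 6): {a=-3, b=-9, c=40, d=6}
  after event 9 (t=50: DEC a by 11): {a=-14, b=-9, c=40, d=6}
  after event 10 (t=52: SET a = 3): {a=3, b=-9, c=40, d=6}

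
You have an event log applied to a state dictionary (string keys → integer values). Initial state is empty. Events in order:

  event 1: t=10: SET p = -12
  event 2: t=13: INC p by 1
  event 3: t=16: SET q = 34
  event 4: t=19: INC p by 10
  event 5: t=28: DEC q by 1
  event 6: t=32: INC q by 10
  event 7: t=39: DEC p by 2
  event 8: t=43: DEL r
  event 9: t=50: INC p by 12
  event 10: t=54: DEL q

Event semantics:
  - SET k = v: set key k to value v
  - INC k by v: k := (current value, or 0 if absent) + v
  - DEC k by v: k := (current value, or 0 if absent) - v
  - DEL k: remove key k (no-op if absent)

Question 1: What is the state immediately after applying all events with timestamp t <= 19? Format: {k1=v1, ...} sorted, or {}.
Answer: {p=-1, q=34}

Derivation:
Apply events with t <= 19 (4 events):
  after event 1 (t=10: SET p = -12): {p=-12}
  after event 2 (t=13: INC p by 1): {p=-11}
  after event 3 (t=16: SET q = 34): {p=-11, q=34}
  after event 4 (t=19: INC p by 10): {p=-1, q=34}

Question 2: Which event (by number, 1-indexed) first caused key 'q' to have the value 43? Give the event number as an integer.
Looking for first event where q becomes 43:
  event 3: q = 34
  event 4: q = 34
  event 5: q = 33
  event 6: q 33 -> 43  <-- first match

Answer: 6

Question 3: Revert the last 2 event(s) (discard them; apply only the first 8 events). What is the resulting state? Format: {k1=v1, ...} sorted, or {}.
Keep first 8 events (discard last 2):
  after event 1 (t=10: SET p = -12): {p=-12}
  after event 2 (t=13: INC p by 1): {p=-11}
  after event 3 (t=16: SET q = 34): {p=-11, q=34}
  after event 4 (t=19: INC p by 10): {p=-1, q=34}
  after event 5 (t=28: DEC q by 1): {p=-1, q=33}
  after event 6 (t=32: INC q by 10): {p=-1, q=43}
  after event 7 (t=39: DEC p by 2): {p=-3, q=43}
  after event 8 (t=43: DEL r): {p=-3, q=43}

Answer: {p=-3, q=43}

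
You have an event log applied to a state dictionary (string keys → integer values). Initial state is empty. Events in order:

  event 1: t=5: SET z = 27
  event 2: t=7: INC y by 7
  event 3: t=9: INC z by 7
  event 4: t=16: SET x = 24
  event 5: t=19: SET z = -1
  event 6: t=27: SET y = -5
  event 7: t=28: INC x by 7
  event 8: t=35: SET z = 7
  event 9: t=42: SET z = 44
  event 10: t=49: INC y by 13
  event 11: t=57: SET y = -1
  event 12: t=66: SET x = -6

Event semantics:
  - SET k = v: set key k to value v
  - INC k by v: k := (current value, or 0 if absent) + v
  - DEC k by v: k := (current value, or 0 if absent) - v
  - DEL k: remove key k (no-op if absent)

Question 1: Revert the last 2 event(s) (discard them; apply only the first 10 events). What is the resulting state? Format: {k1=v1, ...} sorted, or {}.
Keep first 10 events (discard last 2):
  after event 1 (t=5: SET z = 27): {z=27}
  after event 2 (t=7: INC y by 7): {y=7, z=27}
  after event 3 (t=9: INC z by 7): {y=7, z=34}
  after event 4 (t=16: SET x = 24): {x=24, y=7, z=34}
  after event 5 (t=19: SET z = -1): {x=24, y=7, z=-1}
  after event 6 (t=27: SET y = -5): {x=24, y=-5, z=-1}
  after event 7 (t=28: INC x by 7): {x=31, y=-5, z=-1}
  after event 8 (t=35: SET z = 7): {x=31, y=-5, z=7}
  after event 9 (t=42: SET z = 44): {x=31, y=-5, z=44}
  after event 10 (t=49: INC y by 13): {x=31, y=8, z=44}

Answer: {x=31, y=8, z=44}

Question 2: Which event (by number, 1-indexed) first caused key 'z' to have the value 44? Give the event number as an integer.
Looking for first event where z becomes 44:
  event 1: z = 27
  event 2: z = 27
  event 3: z = 34
  event 4: z = 34
  event 5: z = -1
  event 6: z = -1
  event 7: z = -1
  event 8: z = 7
  event 9: z 7 -> 44  <-- first match

Answer: 9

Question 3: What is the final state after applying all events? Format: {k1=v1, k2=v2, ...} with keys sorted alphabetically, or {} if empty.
  after event 1 (t=5: SET z = 27): {z=27}
  after event 2 (t=7: INC y by 7): {y=7, z=27}
  after event 3 (t=9: INC z by 7): {y=7, z=34}
  after event 4 (t=16: SET x = 24): {x=24, y=7, z=34}
  after event 5 (t=19: SET z = -1): {x=24, y=7, z=-1}
  after event 6 (t=27: SET y = -5): {x=24, y=-5, z=-1}
  after event 7 (t=28: INC x by 7): {x=31, y=-5, z=-1}
  after event 8 (t=35: SET z = 7): {x=31, y=-5, z=7}
  after event 9 (t=42: SET z = 44): {x=31, y=-5, z=44}
  after event 10 (t=49: INC y by 13): {x=31, y=8, z=44}
  after event 11 (t=57: SET y = -1): {x=31, y=-1, z=44}
  after event 12 (t=66: SET x = -6): {x=-6, y=-1, z=44}

Answer: {x=-6, y=-1, z=44}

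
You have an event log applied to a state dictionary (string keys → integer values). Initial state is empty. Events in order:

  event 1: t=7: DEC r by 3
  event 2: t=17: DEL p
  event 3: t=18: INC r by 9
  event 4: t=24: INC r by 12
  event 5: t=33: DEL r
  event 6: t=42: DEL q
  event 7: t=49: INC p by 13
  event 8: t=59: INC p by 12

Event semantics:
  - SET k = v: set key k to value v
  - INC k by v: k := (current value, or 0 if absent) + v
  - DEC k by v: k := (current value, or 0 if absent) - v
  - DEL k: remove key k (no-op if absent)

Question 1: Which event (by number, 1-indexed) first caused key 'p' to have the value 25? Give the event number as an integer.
Answer: 8

Derivation:
Looking for first event where p becomes 25:
  event 7: p = 13
  event 8: p 13 -> 25  <-- first match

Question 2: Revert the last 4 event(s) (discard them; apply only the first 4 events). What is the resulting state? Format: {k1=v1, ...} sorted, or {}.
Answer: {r=18}

Derivation:
Keep first 4 events (discard last 4):
  after event 1 (t=7: DEC r by 3): {r=-3}
  after event 2 (t=17: DEL p): {r=-3}
  after event 3 (t=18: INC r by 9): {r=6}
  after event 4 (t=24: INC r by 12): {r=18}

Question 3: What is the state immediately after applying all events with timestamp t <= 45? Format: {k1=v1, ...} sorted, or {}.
Answer: {}

Derivation:
Apply events with t <= 45 (6 events):
  after event 1 (t=7: DEC r by 3): {r=-3}
  after event 2 (t=17: DEL p): {r=-3}
  after event 3 (t=18: INC r by 9): {r=6}
  after event 4 (t=24: INC r by 12): {r=18}
  after event 5 (t=33: DEL r): {}
  after event 6 (t=42: DEL q): {}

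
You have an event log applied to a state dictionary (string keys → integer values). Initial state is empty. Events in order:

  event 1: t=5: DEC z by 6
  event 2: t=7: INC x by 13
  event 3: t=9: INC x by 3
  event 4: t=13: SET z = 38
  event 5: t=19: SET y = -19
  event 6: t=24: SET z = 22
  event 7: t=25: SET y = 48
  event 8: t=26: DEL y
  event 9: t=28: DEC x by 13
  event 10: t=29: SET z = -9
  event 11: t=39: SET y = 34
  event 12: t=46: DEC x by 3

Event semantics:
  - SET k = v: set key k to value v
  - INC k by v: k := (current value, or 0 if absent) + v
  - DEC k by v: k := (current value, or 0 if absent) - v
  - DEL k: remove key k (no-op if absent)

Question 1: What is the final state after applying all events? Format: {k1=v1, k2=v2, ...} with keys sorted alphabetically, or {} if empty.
  after event 1 (t=5: DEC z by 6): {z=-6}
  after event 2 (t=7: INC x by 13): {x=13, z=-6}
  after event 3 (t=9: INC x by 3): {x=16, z=-6}
  after event 4 (t=13: SET z = 38): {x=16, z=38}
  after event 5 (t=19: SET y = -19): {x=16, y=-19, z=38}
  after event 6 (t=24: SET z = 22): {x=16, y=-19, z=22}
  after event 7 (t=25: SET y = 48): {x=16, y=48, z=22}
  after event 8 (t=26: DEL y): {x=16, z=22}
  after event 9 (t=28: DEC x by 13): {x=3, z=22}
  after event 10 (t=29: SET z = -9): {x=3, z=-9}
  after event 11 (t=39: SET y = 34): {x=3, y=34, z=-9}
  after event 12 (t=46: DEC x by 3): {x=0, y=34, z=-9}

Answer: {x=0, y=34, z=-9}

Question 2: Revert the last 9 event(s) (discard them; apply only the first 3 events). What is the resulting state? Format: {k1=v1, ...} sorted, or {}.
Keep first 3 events (discard last 9):
  after event 1 (t=5: DEC z by 6): {z=-6}
  after event 2 (t=7: INC x by 13): {x=13, z=-6}
  after event 3 (t=9: INC x by 3): {x=16, z=-6}

Answer: {x=16, z=-6}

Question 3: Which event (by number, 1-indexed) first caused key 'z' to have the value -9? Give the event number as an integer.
Answer: 10

Derivation:
Looking for first event where z becomes -9:
  event 1: z = -6
  event 2: z = -6
  event 3: z = -6
  event 4: z = 38
  event 5: z = 38
  event 6: z = 22
  event 7: z = 22
  event 8: z = 22
  event 9: z = 22
  event 10: z 22 -> -9  <-- first match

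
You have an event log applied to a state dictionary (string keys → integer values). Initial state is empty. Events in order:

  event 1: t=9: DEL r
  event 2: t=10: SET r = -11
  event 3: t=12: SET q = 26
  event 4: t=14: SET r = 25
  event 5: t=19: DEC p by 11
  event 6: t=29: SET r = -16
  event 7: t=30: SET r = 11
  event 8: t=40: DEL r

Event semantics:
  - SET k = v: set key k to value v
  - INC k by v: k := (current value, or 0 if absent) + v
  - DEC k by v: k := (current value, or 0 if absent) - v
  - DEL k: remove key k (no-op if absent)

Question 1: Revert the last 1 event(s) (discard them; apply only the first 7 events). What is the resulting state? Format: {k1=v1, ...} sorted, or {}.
Keep first 7 events (discard last 1):
  after event 1 (t=9: DEL r): {}
  after event 2 (t=10: SET r = -11): {r=-11}
  after event 3 (t=12: SET q = 26): {q=26, r=-11}
  after event 4 (t=14: SET r = 25): {q=26, r=25}
  after event 5 (t=19: DEC p by 11): {p=-11, q=26, r=25}
  after event 6 (t=29: SET r = -16): {p=-11, q=26, r=-16}
  after event 7 (t=30: SET r = 11): {p=-11, q=26, r=11}

Answer: {p=-11, q=26, r=11}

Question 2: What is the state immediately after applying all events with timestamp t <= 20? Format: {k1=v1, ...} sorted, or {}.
Answer: {p=-11, q=26, r=25}

Derivation:
Apply events with t <= 20 (5 events):
  after event 1 (t=9: DEL r): {}
  after event 2 (t=10: SET r = -11): {r=-11}
  after event 3 (t=12: SET q = 26): {q=26, r=-11}
  after event 4 (t=14: SET r = 25): {q=26, r=25}
  after event 5 (t=19: DEC p by 11): {p=-11, q=26, r=25}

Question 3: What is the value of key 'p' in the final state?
Track key 'p' through all 8 events:
  event 1 (t=9: DEL r): p unchanged
  event 2 (t=10: SET r = -11): p unchanged
  event 3 (t=12: SET q = 26): p unchanged
  event 4 (t=14: SET r = 25): p unchanged
  event 5 (t=19: DEC p by 11): p (absent) -> -11
  event 6 (t=29: SET r = -16): p unchanged
  event 7 (t=30: SET r = 11): p unchanged
  event 8 (t=40: DEL r): p unchanged
Final: p = -11

Answer: -11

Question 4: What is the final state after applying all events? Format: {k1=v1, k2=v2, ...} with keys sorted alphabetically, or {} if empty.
  after event 1 (t=9: DEL r): {}
  after event 2 (t=10: SET r = -11): {r=-11}
  after event 3 (t=12: SET q = 26): {q=26, r=-11}
  after event 4 (t=14: SET r = 25): {q=26, r=25}
  after event 5 (t=19: DEC p by 11): {p=-11, q=26, r=25}
  after event 6 (t=29: SET r = -16): {p=-11, q=26, r=-16}
  after event 7 (t=30: SET r = 11): {p=-11, q=26, r=11}
  after event 8 (t=40: DEL r): {p=-11, q=26}

Answer: {p=-11, q=26}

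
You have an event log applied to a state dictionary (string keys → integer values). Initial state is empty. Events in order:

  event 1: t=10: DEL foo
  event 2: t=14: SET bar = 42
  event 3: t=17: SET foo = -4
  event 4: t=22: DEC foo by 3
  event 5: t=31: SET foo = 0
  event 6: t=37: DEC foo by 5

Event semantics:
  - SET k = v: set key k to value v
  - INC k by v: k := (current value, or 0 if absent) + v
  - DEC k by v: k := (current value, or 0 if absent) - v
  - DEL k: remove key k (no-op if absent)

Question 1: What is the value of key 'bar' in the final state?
Track key 'bar' through all 6 events:
  event 1 (t=10: DEL foo): bar unchanged
  event 2 (t=14: SET bar = 42): bar (absent) -> 42
  event 3 (t=17: SET foo = -4): bar unchanged
  event 4 (t=22: DEC foo by 3): bar unchanged
  event 5 (t=31: SET foo = 0): bar unchanged
  event 6 (t=37: DEC foo by 5): bar unchanged
Final: bar = 42

Answer: 42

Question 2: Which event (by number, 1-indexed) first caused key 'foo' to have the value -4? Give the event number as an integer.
Answer: 3

Derivation:
Looking for first event where foo becomes -4:
  event 3: foo (absent) -> -4  <-- first match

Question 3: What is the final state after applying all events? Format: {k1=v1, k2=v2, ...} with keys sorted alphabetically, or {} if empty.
  after event 1 (t=10: DEL foo): {}
  after event 2 (t=14: SET bar = 42): {bar=42}
  after event 3 (t=17: SET foo = -4): {bar=42, foo=-4}
  after event 4 (t=22: DEC foo by 3): {bar=42, foo=-7}
  after event 5 (t=31: SET foo = 0): {bar=42, foo=0}
  after event 6 (t=37: DEC foo by 5): {bar=42, foo=-5}

Answer: {bar=42, foo=-5}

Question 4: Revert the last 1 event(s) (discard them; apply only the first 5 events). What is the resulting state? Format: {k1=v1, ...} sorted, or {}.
Answer: {bar=42, foo=0}

Derivation:
Keep first 5 events (discard last 1):
  after event 1 (t=10: DEL foo): {}
  after event 2 (t=14: SET bar = 42): {bar=42}
  after event 3 (t=17: SET foo = -4): {bar=42, foo=-4}
  after event 4 (t=22: DEC foo by 3): {bar=42, foo=-7}
  after event 5 (t=31: SET foo = 0): {bar=42, foo=0}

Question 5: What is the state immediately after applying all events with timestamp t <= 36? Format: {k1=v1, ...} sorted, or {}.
Answer: {bar=42, foo=0}

Derivation:
Apply events with t <= 36 (5 events):
  after event 1 (t=10: DEL foo): {}
  after event 2 (t=14: SET bar = 42): {bar=42}
  after event 3 (t=17: SET foo = -4): {bar=42, foo=-4}
  after event 4 (t=22: DEC foo by 3): {bar=42, foo=-7}
  after event 5 (t=31: SET foo = 0): {bar=42, foo=0}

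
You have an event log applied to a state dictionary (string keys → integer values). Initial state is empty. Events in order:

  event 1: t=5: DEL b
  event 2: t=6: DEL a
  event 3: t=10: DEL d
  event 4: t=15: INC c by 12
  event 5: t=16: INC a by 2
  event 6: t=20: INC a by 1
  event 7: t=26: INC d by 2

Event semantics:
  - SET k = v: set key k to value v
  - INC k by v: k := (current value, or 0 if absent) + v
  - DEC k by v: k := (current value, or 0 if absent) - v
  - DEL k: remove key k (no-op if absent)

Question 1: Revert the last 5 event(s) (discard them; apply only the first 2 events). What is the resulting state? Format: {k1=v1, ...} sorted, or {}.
Keep first 2 events (discard last 5):
  after event 1 (t=5: DEL b): {}
  after event 2 (t=6: DEL a): {}

Answer: {}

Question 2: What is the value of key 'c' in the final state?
Track key 'c' through all 7 events:
  event 1 (t=5: DEL b): c unchanged
  event 2 (t=6: DEL a): c unchanged
  event 3 (t=10: DEL d): c unchanged
  event 4 (t=15: INC c by 12): c (absent) -> 12
  event 5 (t=16: INC a by 2): c unchanged
  event 6 (t=20: INC a by 1): c unchanged
  event 7 (t=26: INC d by 2): c unchanged
Final: c = 12

Answer: 12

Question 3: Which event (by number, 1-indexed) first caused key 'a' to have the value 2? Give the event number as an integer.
Looking for first event where a becomes 2:
  event 5: a (absent) -> 2  <-- first match

Answer: 5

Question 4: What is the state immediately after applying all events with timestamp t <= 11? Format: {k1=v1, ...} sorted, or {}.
Apply events with t <= 11 (3 events):
  after event 1 (t=5: DEL b): {}
  after event 2 (t=6: DEL a): {}
  after event 3 (t=10: DEL d): {}

Answer: {}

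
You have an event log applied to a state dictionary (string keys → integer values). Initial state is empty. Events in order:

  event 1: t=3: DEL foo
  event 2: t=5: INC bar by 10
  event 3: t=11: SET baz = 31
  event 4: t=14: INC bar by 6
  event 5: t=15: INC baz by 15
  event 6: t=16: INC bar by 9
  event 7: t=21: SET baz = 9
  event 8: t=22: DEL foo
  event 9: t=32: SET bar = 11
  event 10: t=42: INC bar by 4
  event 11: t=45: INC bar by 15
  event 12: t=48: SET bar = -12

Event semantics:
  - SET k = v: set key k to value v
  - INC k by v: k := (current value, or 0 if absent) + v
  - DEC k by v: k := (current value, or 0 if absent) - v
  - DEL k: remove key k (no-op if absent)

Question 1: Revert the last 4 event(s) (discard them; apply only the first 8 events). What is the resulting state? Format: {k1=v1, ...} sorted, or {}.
Answer: {bar=25, baz=9}

Derivation:
Keep first 8 events (discard last 4):
  after event 1 (t=3: DEL foo): {}
  after event 2 (t=5: INC bar by 10): {bar=10}
  after event 3 (t=11: SET baz = 31): {bar=10, baz=31}
  after event 4 (t=14: INC bar by 6): {bar=16, baz=31}
  after event 5 (t=15: INC baz by 15): {bar=16, baz=46}
  after event 6 (t=16: INC bar by 9): {bar=25, baz=46}
  after event 7 (t=21: SET baz = 9): {bar=25, baz=9}
  after event 8 (t=22: DEL foo): {bar=25, baz=9}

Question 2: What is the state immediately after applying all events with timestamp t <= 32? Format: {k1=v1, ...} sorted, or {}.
Answer: {bar=11, baz=9}

Derivation:
Apply events with t <= 32 (9 events):
  after event 1 (t=3: DEL foo): {}
  after event 2 (t=5: INC bar by 10): {bar=10}
  after event 3 (t=11: SET baz = 31): {bar=10, baz=31}
  after event 4 (t=14: INC bar by 6): {bar=16, baz=31}
  after event 5 (t=15: INC baz by 15): {bar=16, baz=46}
  after event 6 (t=16: INC bar by 9): {bar=25, baz=46}
  after event 7 (t=21: SET baz = 9): {bar=25, baz=9}
  after event 8 (t=22: DEL foo): {bar=25, baz=9}
  after event 9 (t=32: SET bar = 11): {bar=11, baz=9}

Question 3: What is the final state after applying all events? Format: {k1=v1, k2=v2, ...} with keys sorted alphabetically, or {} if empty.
Answer: {bar=-12, baz=9}

Derivation:
  after event 1 (t=3: DEL foo): {}
  after event 2 (t=5: INC bar by 10): {bar=10}
  after event 3 (t=11: SET baz = 31): {bar=10, baz=31}
  after event 4 (t=14: INC bar by 6): {bar=16, baz=31}
  after event 5 (t=15: INC baz by 15): {bar=16, baz=46}
  after event 6 (t=16: INC bar by 9): {bar=25, baz=46}
  after event 7 (t=21: SET baz = 9): {bar=25, baz=9}
  after event 8 (t=22: DEL foo): {bar=25, baz=9}
  after event 9 (t=32: SET bar = 11): {bar=11, baz=9}
  after event 10 (t=42: INC bar by 4): {bar=15, baz=9}
  after event 11 (t=45: INC bar by 15): {bar=30, baz=9}
  after event 12 (t=48: SET bar = -12): {bar=-12, baz=9}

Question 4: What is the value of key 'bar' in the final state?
Answer: -12

Derivation:
Track key 'bar' through all 12 events:
  event 1 (t=3: DEL foo): bar unchanged
  event 2 (t=5: INC bar by 10): bar (absent) -> 10
  event 3 (t=11: SET baz = 31): bar unchanged
  event 4 (t=14: INC bar by 6): bar 10 -> 16
  event 5 (t=15: INC baz by 15): bar unchanged
  event 6 (t=16: INC bar by 9): bar 16 -> 25
  event 7 (t=21: SET baz = 9): bar unchanged
  event 8 (t=22: DEL foo): bar unchanged
  event 9 (t=32: SET bar = 11): bar 25 -> 11
  event 10 (t=42: INC bar by 4): bar 11 -> 15
  event 11 (t=45: INC bar by 15): bar 15 -> 30
  event 12 (t=48: SET bar = -12): bar 30 -> -12
Final: bar = -12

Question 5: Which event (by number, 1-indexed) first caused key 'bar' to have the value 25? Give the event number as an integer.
Looking for first event where bar becomes 25:
  event 2: bar = 10
  event 3: bar = 10
  event 4: bar = 16
  event 5: bar = 16
  event 6: bar 16 -> 25  <-- first match

Answer: 6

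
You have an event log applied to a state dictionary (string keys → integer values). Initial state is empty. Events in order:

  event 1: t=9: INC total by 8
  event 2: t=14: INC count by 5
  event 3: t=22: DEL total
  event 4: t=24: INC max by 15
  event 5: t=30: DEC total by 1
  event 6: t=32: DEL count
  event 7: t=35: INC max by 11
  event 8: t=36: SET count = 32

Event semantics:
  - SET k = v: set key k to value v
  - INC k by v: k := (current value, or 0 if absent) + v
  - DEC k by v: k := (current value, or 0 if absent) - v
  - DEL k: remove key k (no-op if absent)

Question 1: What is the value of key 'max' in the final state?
Answer: 26

Derivation:
Track key 'max' through all 8 events:
  event 1 (t=9: INC total by 8): max unchanged
  event 2 (t=14: INC count by 5): max unchanged
  event 3 (t=22: DEL total): max unchanged
  event 4 (t=24: INC max by 15): max (absent) -> 15
  event 5 (t=30: DEC total by 1): max unchanged
  event 6 (t=32: DEL count): max unchanged
  event 7 (t=35: INC max by 11): max 15 -> 26
  event 8 (t=36: SET count = 32): max unchanged
Final: max = 26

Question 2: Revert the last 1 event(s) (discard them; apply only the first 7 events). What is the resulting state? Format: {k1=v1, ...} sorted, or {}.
Answer: {max=26, total=-1}

Derivation:
Keep first 7 events (discard last 1):
  after event 1 (t=9: INC total by 8): {total=8}
  after event 2 (t=14: INC count by 5): {count=5, total=8}
  after event 3 (t=22: DEL total): {count=5}
  after event 4 (t=24: INC max by 15): {count=5, max=15}
  after event 5 (t=30: DEC total by 1): {count=5, max=15, total=-1}
  after event 6 (t=32: DEL count): {max=15, total=-1}
  after event 7 (t=35: INC max by 11): {max=26, total=-1}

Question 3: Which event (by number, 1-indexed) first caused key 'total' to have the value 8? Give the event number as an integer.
Looking for first event where total becomes 8:
  event 1: total (absent) -> 8  <-- first match

Answer: 1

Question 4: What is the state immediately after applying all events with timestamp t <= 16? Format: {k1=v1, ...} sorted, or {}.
Apply events with t <= 16 (2 events):
  after event 1 (t=9: INC total by 8): {total=8}
  after event 2 (t=14: INC count by 5): {count=5, total=8}

Answer: {count=5, total=8}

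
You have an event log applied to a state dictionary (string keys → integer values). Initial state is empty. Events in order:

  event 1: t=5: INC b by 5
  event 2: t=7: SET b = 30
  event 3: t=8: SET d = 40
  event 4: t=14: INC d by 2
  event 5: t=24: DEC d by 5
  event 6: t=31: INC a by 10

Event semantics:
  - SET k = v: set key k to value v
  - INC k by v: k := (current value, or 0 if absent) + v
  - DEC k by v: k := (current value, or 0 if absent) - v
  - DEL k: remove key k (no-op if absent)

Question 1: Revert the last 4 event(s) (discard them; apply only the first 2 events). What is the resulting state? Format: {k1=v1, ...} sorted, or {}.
Answer: {b=30}

Derivation:
Keep first 2 events (discard last 4):
  after event 1 (t=5: INC b by 5): {b=5}
  after event 2 (t=7: SET b = 30): {b=30}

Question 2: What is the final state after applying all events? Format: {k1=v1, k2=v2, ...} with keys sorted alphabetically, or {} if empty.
  after event 1 (t=5: INC b by 5): {b=5}
  after event 2 (t=7: SET b = 30): {b=30}
  after event 3 (t=8: SET d = 40): {b=30, d=40}
  after event 4 (t=14: INC d by 2): {b=30, d=42}
  after event 5 (t=24: DEC d by 5): {b=30, d=37}
  after event 6 (t=31: INC a by 10): {a=10, b=30, d=37}

Answer: {a=10, b=30, d=37}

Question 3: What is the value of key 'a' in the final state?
Track key 'a' through all 6 events:
  event 1 (t=5: INC b by 5): a unchanged
  event 2 (t=7: SET b = 30): a unchanged
  event 3 (t=8: SET d = 40): a unchanged
  event 4 (t=14: INC d by 2): a unchanged
  event 5 (t=24: DEC d by 5): a unchanged
  event 6 (t=31: INC a by 10): a (absent) -> 10
Final: a = 10

Answer: 10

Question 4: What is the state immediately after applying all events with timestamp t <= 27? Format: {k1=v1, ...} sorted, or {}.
Answer: {b=30, d=37}

Derivation:
Apply events with t <= 27 (5 events):
  after event 1 (t=5: INC b by 5): {b=5}
  after event 2 (t=7: SET b = 30): {b=30}
  after event 3 (t=8: SET d = 40): {b=30, d=40}
  after event 4 (t=14: INC d by 2): {b=30, d=42}
  after event 5 (t=24: DEC d by 5): {b=30, d=37}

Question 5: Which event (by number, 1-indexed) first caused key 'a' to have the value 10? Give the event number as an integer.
Answer: 6

Derivation:
Looking for first event where a becomes 10:
  event 6: a (absent) -> 10  <-- first match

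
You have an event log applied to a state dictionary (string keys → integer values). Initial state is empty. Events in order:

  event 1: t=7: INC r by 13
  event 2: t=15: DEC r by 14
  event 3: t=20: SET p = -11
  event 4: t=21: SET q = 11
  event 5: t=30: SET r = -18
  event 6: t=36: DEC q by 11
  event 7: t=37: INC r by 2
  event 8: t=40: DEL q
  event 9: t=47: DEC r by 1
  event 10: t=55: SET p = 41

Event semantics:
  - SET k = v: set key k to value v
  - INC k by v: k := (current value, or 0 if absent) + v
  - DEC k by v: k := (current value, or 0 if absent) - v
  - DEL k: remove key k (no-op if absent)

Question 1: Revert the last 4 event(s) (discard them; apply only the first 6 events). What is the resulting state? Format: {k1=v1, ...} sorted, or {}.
Keep first 6 events (discard last 4):
  after event 1 (t=7: INC r by 13): {r=13}
  after event 2 (t=15: DEC r by 14): {r=-1}
  after event 3 (t=20: SET p = -11): {p=-11, r=-1}
  after event 4 (t=21: SET q = 11): {p=-11, q=11, r=-1}
  after event 5 (t=30: SET r = -18): {p=-11, q=11, r=-18}
  after event 6 (t=36: DEC q by 11): {p=-11, q=0, r=-18}

Answer: {p=-11, q=0, r=-18}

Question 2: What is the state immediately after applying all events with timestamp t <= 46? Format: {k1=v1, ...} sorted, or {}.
Apply events with t <= 46 (8 events):
  after event 1 (t=7: INC r by 13): {r=13}
  after event 2 (t=15: DEC r by 14): {r=-1}
  after event 3 (t=20: SET p = -11): {p=-11, r=-1}
  after event 4 (t=21: SET q = 11): {p=-11, q=11, r=-1}
  after event 5 (t=30: SET r = -18): {p=-11, q=11, r=-18}
  after event 6 (t=36: DEC q by 11): {p=-11, q=0, r=-18}
  after event 7 (t=37: INC r by 2): {p=-11, q=0, r=-16}
  after event 8 (t=40: DEL q): {p=-11, r=-16}

Answer: {p=-11, r=-16}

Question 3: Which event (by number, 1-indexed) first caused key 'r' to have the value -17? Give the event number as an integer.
Looking for first event where r becomes -17:
  event 1: r = 13
  event 2: r = -1
  event 3: r = -1
  event 4: r = -1
  event 5: r = -18
  event 6: r = -18
  event 7: r = -16
  event 8: r = -16
  event 9: r -16 -> -17  <-- first match

Answer: 9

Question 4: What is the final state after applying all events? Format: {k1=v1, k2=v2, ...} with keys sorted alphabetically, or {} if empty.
Answer: {p=41, r=-17}

Derivation:
  after event 1 (t=7: INC r by 13): {r=13}
  after event 2 (t=15: DEC r by 14): {r=-1}
  after event 3 (t=20: SET p = -11): {p=-11, r=-1}
  after event 4 (t=21: SET q = 11): {p=-11, q=11, r=-1}
  after event 5 (t=30: SET r = -18): {p=-11, q=11, r=-18}
  after event 6 (t=36: DEC q by 11): {p=-11, q=0, r=-18}
  after event 7 (t=37: INC r by 2): {p=-11, q=0, r=-16}
  after event 8 (t=40: DEL q): {p=-11, r=-16}
  after event 9 (t=47: DEC r by 1): {p=-11, r=-17}
  after event 10 (t=55: SET p = 41): {p=41, r=-17}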